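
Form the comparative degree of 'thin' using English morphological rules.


Apply comparative formation (double final consonant, add -er): 'thin' -> 'thinner'.

thinner


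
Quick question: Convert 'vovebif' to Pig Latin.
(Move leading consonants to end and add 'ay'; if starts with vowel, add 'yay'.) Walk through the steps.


'vovebif': move consonant cluster 'v' to end and add 'ay': 'ovebifvay'.

ovebifvay


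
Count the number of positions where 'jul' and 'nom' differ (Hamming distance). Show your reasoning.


Alignment:
Position 1: 'j' vs 'n' = DIFFER
Position 2: 'u' vs 'o' = DIFFER
Position 3: 'l' vs 'm' = DIFFER
Total differences: 3

3


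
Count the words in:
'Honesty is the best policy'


Split into words: Honesty | is | the | best | policy = 5 words.

5


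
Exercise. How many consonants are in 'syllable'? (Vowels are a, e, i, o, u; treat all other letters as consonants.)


Consonants in 'syllable': s, y, l, l, b, l = 6 consonants.

6


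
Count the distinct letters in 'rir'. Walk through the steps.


Unique letters in 'rir': {i, r} = 2 distinct letters.

2


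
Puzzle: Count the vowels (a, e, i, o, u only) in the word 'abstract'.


Vowels in 'abstract': a, a = 2 vowels.

2


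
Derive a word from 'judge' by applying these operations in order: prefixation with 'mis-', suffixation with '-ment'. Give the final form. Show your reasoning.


Step 1: Add prefix 'mis-' to 'judge' = 'misjudge'
Step 2: Add suffix '-ment' to 'misjudge' = 'misjudgment'

misjudgment


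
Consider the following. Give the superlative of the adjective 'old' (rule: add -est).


Apply superlative formation (add -est): 'old' -> 'oldest'.

oldest


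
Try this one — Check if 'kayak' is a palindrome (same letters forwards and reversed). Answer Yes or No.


Forward: 'kayak'
Reversed: 'kayak'
They are identical.

Yes


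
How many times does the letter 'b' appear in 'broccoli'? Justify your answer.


Letter 'b' in 'broccoli': found at position(s) 1 = 1 occurrence(s).

1


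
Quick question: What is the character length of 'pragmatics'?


Spell out 'pragmatics' and number each letter: p(1), r(2), a(3), g(4), m(5), a(6), t(7), i(8), c(9), s(10). Total: 10 letters.

10


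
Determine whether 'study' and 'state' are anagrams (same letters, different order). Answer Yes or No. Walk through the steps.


Sorted letters of 'study': 'dstuy'
Sorted letters of 'state': 'aestt'
They do not match.

No


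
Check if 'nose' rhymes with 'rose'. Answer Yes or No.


Rime (stressed vowel + following sounds) of 'nose': -ose = /oʊz/
Rime of 'rose': -ose = /oʊz/
/oʊz/ and /oʊz/ are the same ending sound, so the words rhyme.

Yes


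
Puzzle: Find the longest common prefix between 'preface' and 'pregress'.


Compare from the start: 3 characters match: 'pre'. Mismatch at position 4: 'f' vs 'g'.

pre


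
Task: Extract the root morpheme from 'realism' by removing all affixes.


Remove suffix '-ism' from 'realism' to get root 'real'.

real


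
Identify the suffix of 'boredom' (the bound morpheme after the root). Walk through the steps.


The word 'boredom' = 'bore' (root) + '-dom' (suffix). The suffix is '-dom'.

dom


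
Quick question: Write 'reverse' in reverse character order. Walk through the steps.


Reverse 'reverse' character by character: 'esrever'.

esrever


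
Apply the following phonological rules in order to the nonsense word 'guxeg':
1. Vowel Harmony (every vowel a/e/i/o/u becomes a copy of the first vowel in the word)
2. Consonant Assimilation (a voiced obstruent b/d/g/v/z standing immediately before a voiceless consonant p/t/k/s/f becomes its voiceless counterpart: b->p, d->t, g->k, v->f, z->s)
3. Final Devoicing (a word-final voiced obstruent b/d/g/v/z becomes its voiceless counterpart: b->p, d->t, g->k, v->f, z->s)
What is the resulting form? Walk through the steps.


Starting form: 'guxeg'
Rule 1: Vowel Harmony: all vowels become 'u' (matching first vowel). 'guxeg' -> 'guxug'
Rule 2: Consonant Assimilation: no voiced obstruent (b/d/g/v/z) stands immediately before a voiceless consonant (p/t/k/s/f). No change.
Rule 3: Final Devoicing: word-final voiced obstruent 'g' becomes voiceless 'k'. 'guxug' -> 'guxuk'
Final form: 'guxuk'

guxuk


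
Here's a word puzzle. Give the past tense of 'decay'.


Apply rule: Add -ed. 'decay' becomes 'decayed'.

decayed


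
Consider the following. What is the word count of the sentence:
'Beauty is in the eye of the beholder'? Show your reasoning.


Split into words: Beauty | is | in | the | eye | of | the | beholder = 8 words.

8


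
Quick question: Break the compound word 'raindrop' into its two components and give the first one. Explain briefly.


Split 'raindrop' into 'rain' + 'drop'. The first part is 'rain'.

rain


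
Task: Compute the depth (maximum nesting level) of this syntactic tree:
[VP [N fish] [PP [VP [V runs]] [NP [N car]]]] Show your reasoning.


Count bracket nesting levels:
'[' at pos 0: depth = 1
'[' at pos 4: depth = 2
'[' at pos 13: depth = 2
'[' at pos 17: depth = 3
'[' at pos 21: depth = 4
'[' at pos 31: depth = 3
'[' at pos 35: depth = 4
Maximum depth reached: 4

4


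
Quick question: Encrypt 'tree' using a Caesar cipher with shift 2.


Shift each letter by 2: t -> v, r -> t, e -> g, e -> g. Result: 'vtgg'.

vtgg


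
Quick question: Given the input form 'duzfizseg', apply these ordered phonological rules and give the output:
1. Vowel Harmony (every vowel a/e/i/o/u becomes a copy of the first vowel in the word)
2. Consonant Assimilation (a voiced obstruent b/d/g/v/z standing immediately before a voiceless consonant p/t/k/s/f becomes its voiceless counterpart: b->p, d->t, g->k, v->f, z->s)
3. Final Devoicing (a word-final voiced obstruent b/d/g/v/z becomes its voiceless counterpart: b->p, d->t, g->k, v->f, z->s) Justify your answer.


Starting form: 'duzfizseg'
Rule 1: Vowel Harmony: all vowels become 'u' (matching first vowel). 'duzfizseg' -> 'duzfuzsug'
Rule 2: Consonant Assimilation: voiced obstruent before voiceless consonant becomes voiceless ('zf' -> 'sf', 'zs' -> 'ss'). 'duzfuzsug' -> 'dusfussug'
Rule 3: Final Devoicing: word-final voiced obstruent 'g' becomes voiceless 'k'. 'dusfussug' -> 'dusfussuk'
Final form: 'dusfussuk'

dusfussuk


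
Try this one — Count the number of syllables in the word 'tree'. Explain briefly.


Break 'tree' into syllables: tree -> tree = 1 syllable

1 syllable


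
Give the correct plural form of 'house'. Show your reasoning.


Apply rule: Add -s. 'house' becomes 'houses'.

houses


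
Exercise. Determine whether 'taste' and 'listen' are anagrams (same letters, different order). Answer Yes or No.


Sorted letters of 'taste': 'aestt'
Sorted letters of 'listen': 'eilnst'
They do not match.

No


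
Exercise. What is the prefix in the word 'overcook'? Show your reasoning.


The word 'overcook' = 'over' (prefix) + 'cook' (root). The prefix is 'over'.

over


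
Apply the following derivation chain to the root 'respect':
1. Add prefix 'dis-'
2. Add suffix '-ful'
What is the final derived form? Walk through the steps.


Step 1: Add prefix 'dis-' to 'respect' = 'disrespect'
Step 2: Add suffix '-ful' to 'disrespect' = 'disrespectful'

disrespectful


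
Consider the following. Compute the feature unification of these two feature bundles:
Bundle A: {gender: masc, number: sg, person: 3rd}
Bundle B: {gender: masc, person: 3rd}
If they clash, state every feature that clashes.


Compare features:
gender: A=masc vs B=masc -> unified: masc
number: A=sg vs B=_ -> unified: sg
person: A=3rd vs B=3rd -> unified: 3rd
No clashes found.

Unified: {gender: masc, number: sg, person: 3rd}


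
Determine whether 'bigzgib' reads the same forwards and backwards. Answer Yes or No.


Forward: 'bigzgib'
Reversed: 'bigzgib'
They are identical.

Yes


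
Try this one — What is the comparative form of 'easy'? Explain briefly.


Apply comparative formation (consonant + y: change y to i, add -er): 'easy' -> 'easier'.

easier


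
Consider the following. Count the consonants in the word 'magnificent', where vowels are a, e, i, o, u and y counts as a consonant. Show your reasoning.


Consonants in 'magnificent': m, g, n, f, c, n, t = 7 consonants.

7


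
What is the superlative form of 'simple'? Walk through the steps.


Apply superlative formation (ends in e: add -st): 'simple' -> 'simplest'.

simplest


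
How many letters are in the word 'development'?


Spell out 'development' and number each letter: d(1), e(2), v(3), e(4), l(5), o(6), p(7), m(8), e(9), n(10), t(11). Total: 11 letters.

11


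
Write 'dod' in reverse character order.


Reverse 'dod' character by character: 'dod'.

dod


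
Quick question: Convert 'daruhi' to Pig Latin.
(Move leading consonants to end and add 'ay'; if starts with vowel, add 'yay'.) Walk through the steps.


'daruhi': move consonant cluster 'd' to end and add 'ay': 'aruhiday'.

aruhiday


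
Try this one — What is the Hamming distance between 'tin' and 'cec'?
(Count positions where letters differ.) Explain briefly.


Alignment:
Position 1: 't' vs 'c' = DIFFER
Position 2: 'i' vs 'e' = DIFFER
Position 3: 'n' vs 'c' = DIFFER
Total differences: 3

3


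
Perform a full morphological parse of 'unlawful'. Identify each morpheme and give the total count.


Step 1: Identify prefix: 'un' (meaning: not/reverse)
Step 2: Identify root: 'law'
Step 3: Identify suffix(es): 'ful'
Decomposition: un- (prefix: not/reverse) + law (root) + -ful (suffix: full of)
Total morphemes: 3

3 morphemes (un- (prefix: not/reverse) + law (root) + -ful (suffix: full of))


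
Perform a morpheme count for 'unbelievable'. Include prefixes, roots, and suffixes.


Decomposition: un- (prefix) + believe (root) + -able (suffix) = 3 morpheme(s)

3 morphemes


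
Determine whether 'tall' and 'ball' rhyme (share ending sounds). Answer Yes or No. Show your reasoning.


Rime (stressed vowel + following sounds) of 'tall': -all = /ɔːl/
Rime of 'ball': -all = /ɔːl/
/ɔːl/ and /ɔːl/ are the same ending sound, so the words rhyme.

Yes


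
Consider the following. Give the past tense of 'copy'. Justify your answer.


Apply rule: Change -y to -ied. 'copy' becomes 'copied'.

copied


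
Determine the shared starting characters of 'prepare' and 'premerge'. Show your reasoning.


Compare from the start: 3 characters match: 'pre'. Mismatch at position 4: 'p' vs 'm'.

pre


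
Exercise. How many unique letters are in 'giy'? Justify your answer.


Unique letters in 'giy': {g, i, y} = 3 distinct letters.

3


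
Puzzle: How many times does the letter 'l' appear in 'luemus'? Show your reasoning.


Letter 'l' in 'luemus': found at position(s) 1 = 1 occurrence(s).

1


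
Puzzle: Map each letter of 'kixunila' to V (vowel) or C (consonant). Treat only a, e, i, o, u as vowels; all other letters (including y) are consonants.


Letter mapping: k = C, i = V, x = C, u = V, n = C, i = V, l = C, a = V.

CVCVCVCV


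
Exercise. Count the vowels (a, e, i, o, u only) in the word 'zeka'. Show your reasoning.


Vowels in 'zeka': e, a = 2 vowels.

2


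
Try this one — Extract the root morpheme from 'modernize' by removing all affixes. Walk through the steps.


Remove suffix '-ize' from 'modernize' to get root 'modern'.

modern


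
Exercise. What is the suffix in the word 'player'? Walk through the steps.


The word 'player' = 'play' (root) + '-er' (suffix). The suffix is '-er'.

er


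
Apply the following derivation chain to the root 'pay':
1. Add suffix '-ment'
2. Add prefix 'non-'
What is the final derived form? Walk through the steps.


Step 1: Add suffix '-ment' to 'pay' = 'payment'
Step 2: Add prefix 'non-' to 'payment' = 'nonpayment'

nonpayment


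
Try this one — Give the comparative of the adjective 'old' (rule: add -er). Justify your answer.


Apply comparative formation (add -er): 'old' -> 'older'.

older


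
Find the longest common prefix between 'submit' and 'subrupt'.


Compare from the start: 3 characters match: 'sub'. Mismatch at position 4: 'm' vs 'r'.

sub


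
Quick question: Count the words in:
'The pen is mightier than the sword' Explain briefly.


Split into words: The | pen | is | mightier | than | the | sword = 7 words.

7


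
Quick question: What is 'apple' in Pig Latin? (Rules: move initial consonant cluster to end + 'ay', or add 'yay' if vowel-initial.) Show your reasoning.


'apple' starts with a vowel, so add 'yay': 'appleyay'.

appleyay


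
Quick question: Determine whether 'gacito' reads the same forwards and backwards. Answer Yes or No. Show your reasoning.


Forward: 'gacito'
Reversed: 'oticag'
They differ.

No


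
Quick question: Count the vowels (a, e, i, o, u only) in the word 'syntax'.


Vowels in 'syntax': a = 1 vowels.

1


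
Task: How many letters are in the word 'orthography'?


Spell out 'orthography' and number each letter: o(1), r(2), t(3), h(4), o(5), g(6), r(7), a(8), p(9), h(10), y(11). Total: 11 letters.

11


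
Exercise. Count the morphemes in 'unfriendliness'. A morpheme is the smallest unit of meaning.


Decomposition: un- (prefix) + friend (root) + -ly (suffix) + -ness (suffix) = 4 morpheme(s)

4 morphemes


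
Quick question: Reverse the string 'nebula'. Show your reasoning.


Reverse 'nebula' character by character: 'aluben'.

aluben


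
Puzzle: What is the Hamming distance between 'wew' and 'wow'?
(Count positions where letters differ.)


Alignment:
Position 1: 'w' vs 'w' = match
Position 2: 'e' vs 'o' = DIFFER
Position 3: 'w' vs 'w' = match
Total differences: 1

1


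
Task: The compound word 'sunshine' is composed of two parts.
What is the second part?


Split 'sunshine' into 'sun' + 'shine'. The second part is 'shine'.

shine


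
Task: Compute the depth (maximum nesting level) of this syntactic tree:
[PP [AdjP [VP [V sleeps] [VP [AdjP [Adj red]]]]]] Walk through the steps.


Count bracket nesting levels:
'[' at pos 0: depth = 1
'[' at pos 4: depth = 2
'[' at pos 10: depth = 3
'[' at pos 14: depth = 4
'[' at pos 25: depth = 4
'[' at pos 29: depth = 5
'[' at pos 35: depth = 6
Maximum depth reached: 6

6


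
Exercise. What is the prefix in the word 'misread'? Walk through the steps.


The word 'misread' = 'mis' (prefix) + 'read' (root). The prefix is 'mis'.

mis


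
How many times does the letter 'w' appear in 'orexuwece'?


Letter 'w' in 'orexuwece': found at position(s) 6 = 1 occurrence(s).

1


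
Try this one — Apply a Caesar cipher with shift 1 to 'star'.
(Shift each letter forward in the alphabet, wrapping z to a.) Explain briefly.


Shift each letter by 1: s -> t, t -> u, a -> b, r -> s. Result: 'tubs'.

tubs


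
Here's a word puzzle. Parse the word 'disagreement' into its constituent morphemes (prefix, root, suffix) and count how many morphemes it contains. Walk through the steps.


Step 1: Identify prefix: 'dis' (meaning: not/apart)
Step 2: Identify root: 'agree'
Step 3: Identify suffix(es): 'ment'
Decomposition: dis- (prefix: not/apart) + agree (root) + -ment (suffix: action/result)
Total morphemes: 3

3 morphemes (dis- (prefix: not/apart) + agree (root) + -ment (suffix: action/result))


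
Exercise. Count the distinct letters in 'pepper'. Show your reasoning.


Unique letters in 'pepper': {e, p, r} = 3 distinct letters.

3


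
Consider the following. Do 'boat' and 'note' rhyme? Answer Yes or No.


Rime (stressed vowel + following sounds) of 'boat': -oat = /oʊt/
Rime of 'note': -ote = /oʊt/
/oʊt/ and /oʊt/ are the same ending sound, so the words rhyme.

Yes


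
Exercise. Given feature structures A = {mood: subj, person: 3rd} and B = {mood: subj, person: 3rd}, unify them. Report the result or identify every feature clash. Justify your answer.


Compare features:
mood: A=subj vs B=subj -> unified: subj
person: A=3rd vs B=3rd -> unified: 3rd
No clashes found.

Unified: {mood: subj, person: 3rd}


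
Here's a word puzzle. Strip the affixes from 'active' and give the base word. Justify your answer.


Remove suffix '-ive' from 'active' to get root 'act'.

act


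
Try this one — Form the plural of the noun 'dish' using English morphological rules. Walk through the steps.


Apply rule: Add -es (sibilant/fricative ending). 'dish' becomes 'dishes'.

dishes


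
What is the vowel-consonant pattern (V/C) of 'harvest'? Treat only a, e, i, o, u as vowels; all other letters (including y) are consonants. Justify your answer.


Letter mapping: h = C, a = V, r = C, v = C, e = V, s = C, t = C.

CVCCVCC


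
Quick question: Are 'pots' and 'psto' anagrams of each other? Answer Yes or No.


Sorted letters of 'pots': 'opst'
Sorted letters of 'psto': 'opst'
They match.

Yes


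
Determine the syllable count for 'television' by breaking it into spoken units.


Break 'television' into syllables: tel-e-vi-sion -> tel | e | vi | sion = 4 syllables

4 syllables


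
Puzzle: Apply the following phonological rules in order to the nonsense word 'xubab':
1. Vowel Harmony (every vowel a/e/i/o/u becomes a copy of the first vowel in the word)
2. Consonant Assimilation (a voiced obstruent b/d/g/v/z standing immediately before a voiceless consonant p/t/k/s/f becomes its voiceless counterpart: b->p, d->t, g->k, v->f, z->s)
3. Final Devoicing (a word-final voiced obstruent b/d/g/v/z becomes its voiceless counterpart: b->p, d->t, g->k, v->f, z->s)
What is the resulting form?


Starting form: 'xubab'
Rule 1: Vowel Harmony: all vowels become 'u' (matching first vowel). 'xubab' -> 'xubub'
Rule 2: Consonant Assimilation: no voiced obstruent (b/d/g/v/z) stands immediately before a voiceless consonant (p/t/k/s/f). No change.
Rule 3: Final Devoicing: word-final voiced obstruent 'b' becomes voiceless 'p'. 'xubub' -> 'xubup'
Final form: 'xubup'

xubup


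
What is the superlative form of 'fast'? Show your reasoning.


Apply superlative formation (add -est): 'fast' -> 'fastest'.

fastest


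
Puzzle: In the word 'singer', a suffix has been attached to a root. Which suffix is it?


The word 'singer' = 'sing' (root) + '-er' (suffix). The suffix is '-er'.

er


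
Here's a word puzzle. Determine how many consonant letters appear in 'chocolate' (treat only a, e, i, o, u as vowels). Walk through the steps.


Consonants in 'chocolate': c, h, c, l, t = 5 consonants.

5


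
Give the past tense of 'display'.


Apply rule: Add -ed. 'display' becomes 'displayed'.

displayed


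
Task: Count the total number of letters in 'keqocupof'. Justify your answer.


Spell out 'keqocupof' and number each letter: k(1), e(2), q(3), o(4), c(5), u(6), p(7), o(8), f(9). Total: 9 letters.

9


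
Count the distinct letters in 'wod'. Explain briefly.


Unique letters in 'wod': {d, o, w} = 3 distinct letters.

3


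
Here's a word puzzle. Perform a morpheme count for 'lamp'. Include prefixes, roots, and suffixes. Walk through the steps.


Decomposition: lamp (free morpheme) = 1 morpheme(s)

1 morphemes


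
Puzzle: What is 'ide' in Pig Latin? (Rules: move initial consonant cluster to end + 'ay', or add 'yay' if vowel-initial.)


'ide' starts with a vowel, so add 'yay': 'ideyay'.

ideyay


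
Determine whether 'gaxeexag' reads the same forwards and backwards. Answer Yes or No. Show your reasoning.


Forward: 'gaxeexag'
Reversed: 'gaxeexag'
They are identical.

Yes


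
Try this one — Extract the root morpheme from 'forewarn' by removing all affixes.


Remove prefix 'fore' from 'forewarn' to get root 'warn'.

warn


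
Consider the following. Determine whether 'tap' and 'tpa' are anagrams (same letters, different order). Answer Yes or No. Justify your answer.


Sorted letters of 'tap': 'apt'
Sorted letters of 'tpa': 'apt'
They match.

Yes


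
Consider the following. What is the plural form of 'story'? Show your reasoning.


Apply rule: Change -y to -ies (consonant + y). 'story' becomes 'stories'.

stories


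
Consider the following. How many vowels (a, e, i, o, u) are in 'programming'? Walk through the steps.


Vowels in 'programming': o, a, i = 3 vowels.

3


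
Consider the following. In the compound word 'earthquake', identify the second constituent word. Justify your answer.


Split 'earthquake' into 'earth' + 'quake'. The second part is 'quake'.

quake


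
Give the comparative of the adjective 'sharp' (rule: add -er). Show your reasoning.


Apply comparative formation (add -er): 'sharp' -> 'sharper'.

sharper


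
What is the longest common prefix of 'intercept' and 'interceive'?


Compare from the start: 7 characters match: 'interce'. Mismatch at position 8: 'p' vs 'i'.

interce


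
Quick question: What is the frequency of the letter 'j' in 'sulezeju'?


Letter 'j' in 'sulezeju': found at position(s) 7 = 1 occurrence(s).

1


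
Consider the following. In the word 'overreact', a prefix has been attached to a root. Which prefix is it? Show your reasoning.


The word 'overreact' = 'over' (prefix) + 'react' (root). The prefix is 'over'.

over


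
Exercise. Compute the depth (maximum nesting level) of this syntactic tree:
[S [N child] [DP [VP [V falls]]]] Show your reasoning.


Count bracket nesting levels:
'[' at pos 0: depth = 1
'[' at pos 3: depth = 2
'[' at pos 13: depth = 2
'[' at pos 17: depth = 3
'[' at pos 21: depth = 4
Maximum depth reached: 4

4


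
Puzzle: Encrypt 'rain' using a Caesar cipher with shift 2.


Shift each letter by 2: r -> t, a -> c, i -> k, n -> p. Result: 'tckp'.

tckp


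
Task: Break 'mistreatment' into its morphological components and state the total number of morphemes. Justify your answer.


Step 1: Identify prefix: 'mis' (meaning: wrongly)
Step 2: Identify root: 'treat'
Step 3: Identify suffix(es): 'ment'
Decomposition: mis- (prefix: wrongly) + treat (root) + -ment (suffix: action/result)
Total morphemes: 3

3 morphemes (mis- (prefix: wrongly) + treat (root) + -ment (suffix: action/result))


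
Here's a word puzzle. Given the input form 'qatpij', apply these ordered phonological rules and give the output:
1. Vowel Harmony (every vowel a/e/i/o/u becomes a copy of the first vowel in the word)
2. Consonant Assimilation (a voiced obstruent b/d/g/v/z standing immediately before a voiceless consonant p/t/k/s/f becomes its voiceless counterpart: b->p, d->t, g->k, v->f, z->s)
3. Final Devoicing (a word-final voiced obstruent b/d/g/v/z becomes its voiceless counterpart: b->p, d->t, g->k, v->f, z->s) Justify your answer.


Starting form: 'qatpij'
Rule 1: Vowel Harmony: all vowels become 'a' (matching first vowel). 'qatpij' -> 'qatpaj'
Rule 2: Consonant Assimilation: no voiced obstruent (b/d/g/v/z) stands immediately before a voiceless consonant (p/t/k/s/f). No change.
Rule 3: Final Devoicing: final consonant 'j' is not one of the voiced obstruents b/d/g/v/z. No change.
Final form: 'qatpaj'

qatpaj


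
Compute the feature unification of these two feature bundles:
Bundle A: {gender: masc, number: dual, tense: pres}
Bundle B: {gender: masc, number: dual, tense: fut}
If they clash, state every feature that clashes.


Compare features:
gender: A=masc vs B=masc -> unified: masc
number: A=dual vs B=dual -> unified: dual
tense: A=pres vs B=fut -> CLASH
Clash detected on feature 'tense' (pres vs fut); unification fails.

CLASH on 'tense' (pres vs fut)


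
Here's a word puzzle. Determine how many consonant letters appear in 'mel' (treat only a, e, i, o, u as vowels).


Consonants in 'mel': m, l = 2 consonants.

2


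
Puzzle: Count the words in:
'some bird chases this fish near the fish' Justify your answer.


Split into words: some | bird | chases | this | fish | near | the | fish = 8 words.

8


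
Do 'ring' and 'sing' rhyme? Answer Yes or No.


Rime (stressed vowel + following sounds) of 'ring': -ing = /ɪŋ/
Rime of 'sing': -ing = /ɪŋ/
/ɪŋ/ and /ɪŋ/ are the same ending sound, so the words rhyme.

Yes


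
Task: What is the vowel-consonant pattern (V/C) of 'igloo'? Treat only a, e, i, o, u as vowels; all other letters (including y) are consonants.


Letter mapping: i = V, g = C, l = C, o = V, o = V.

VCCVV


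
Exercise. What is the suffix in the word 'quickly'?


The word 'quickly' = 'quick' (root) + '-ly' (suffix). The suffix is '-ly'.

ly


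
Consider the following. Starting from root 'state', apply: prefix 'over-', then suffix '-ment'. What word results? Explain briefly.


Step 1: Add prefix 'over-' to 'state' = 'overstate'
Step 2: Add suffix '-ment' to 'overstate' = 'overstatement'

overstatement


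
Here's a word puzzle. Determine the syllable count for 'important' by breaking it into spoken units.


Break 'important' into syllables: im-por-tant -> im | por | tant = 3 syllables

3 syllables


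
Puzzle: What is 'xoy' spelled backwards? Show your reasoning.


Reverse 'xoy' character by character: 'yox'.

yox


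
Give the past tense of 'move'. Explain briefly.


Apply rule: Add -d (word ends in -e). 'move' becomes 'moved'.

moved


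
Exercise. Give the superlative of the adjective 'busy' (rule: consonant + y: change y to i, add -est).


Apply superlative formation (consonant + y: change y to i, add -est): 'busy' -> 'busiest'.

busiest


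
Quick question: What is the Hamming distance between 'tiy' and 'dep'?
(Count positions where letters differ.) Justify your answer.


Alignment:
Position 1: 't' vs 'd' = DIFFER
Position 2: 'i' vs 'e' = DIFFER
Position 3: 'y' vs 'p' = DIFFER
Total differences: 3

3


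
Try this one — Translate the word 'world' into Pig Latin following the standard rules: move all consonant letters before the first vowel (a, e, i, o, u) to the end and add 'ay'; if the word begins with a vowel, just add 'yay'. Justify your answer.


'world': move consonant cluster 'w' to end and add 'ay': 'orldway'.

orldway


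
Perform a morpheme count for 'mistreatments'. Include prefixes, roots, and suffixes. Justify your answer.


Decomposition: mis- (prefix) + treat (root) + -ment (suffix) + -s (plural) = 4 morpheme(s)

4 morphemes


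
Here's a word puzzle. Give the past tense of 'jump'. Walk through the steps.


Apply rule: Add -ed. 'jump' becomes 'jumped'.

jumped


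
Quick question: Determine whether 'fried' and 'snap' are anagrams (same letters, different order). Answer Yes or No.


Sorted letters of 'fried': 'defir'
Sorted letters of 'snap': 'anps'
They do not match.

No


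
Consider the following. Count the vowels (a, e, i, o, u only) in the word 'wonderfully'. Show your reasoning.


Vowels in 'wonderfully': o, e, u = 3 vowels.

3


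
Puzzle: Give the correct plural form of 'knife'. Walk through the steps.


Apply rule: Change -fe to -ves. 'knife' becomes 'knives'.

knives


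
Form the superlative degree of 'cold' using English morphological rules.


Apply superlative formation (add -est): 'cold' -> 'coldest'.

coldest


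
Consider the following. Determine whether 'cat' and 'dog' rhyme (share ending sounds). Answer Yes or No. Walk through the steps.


Rime (stressed vowel + following sounds) of 'cat': -at = /æt/
Rime of 'dog': -og = /ɒg/
/æt/ and /ɒg/ are different ending sounds, so the words do not rhyme.

No


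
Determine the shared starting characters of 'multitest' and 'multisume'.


Compare from the start: 5 characters match: 'multi'. Mismatch at position 6: 't' vs 's'.

multi


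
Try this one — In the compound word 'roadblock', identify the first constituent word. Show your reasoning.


Split 'roadblock' into 'road' + 'block'. The first part is 'road'.

road


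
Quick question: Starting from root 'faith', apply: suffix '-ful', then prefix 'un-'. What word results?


Step 1: Add suffix '-ful' to 'faith' = 'faithful'
Step 2: Add prefix 'un-' to 'faithful' = 'unfaithful'

unfaithful


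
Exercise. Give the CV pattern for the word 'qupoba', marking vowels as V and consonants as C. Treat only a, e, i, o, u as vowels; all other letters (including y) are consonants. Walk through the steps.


Letter mapping: q = C, u = V, p = C, o = V, b = C, a = V.

CVCVCV


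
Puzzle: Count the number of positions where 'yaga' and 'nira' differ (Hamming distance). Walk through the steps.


Alignment:
Position 1: 'y' vs 'n' = DIFFER
Position 2: 'a' vs 'i' = DIFFER
Position 3: 'g' vs 'r' = DIFFER
Position 4: 'a' vs 'a' = match
Total differences: 3

3


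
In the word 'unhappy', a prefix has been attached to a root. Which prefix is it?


The word 'unhappy' = 'un' (prefix) + 'happy' (root). The prefix is 'un'.

un


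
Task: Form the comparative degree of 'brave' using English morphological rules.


Apply comparative formation (ends in e: add -r): 'brave' -> 'braver'.

braver


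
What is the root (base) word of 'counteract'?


Remove prefix 'counter' from 'counteract' to get root 'act'.

act


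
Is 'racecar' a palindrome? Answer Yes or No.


Forward: 'racecar'
Reversed: 'racecar'
They are identical.

Yes


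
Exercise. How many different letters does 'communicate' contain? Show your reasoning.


Unique letters in 'communicate': {a, c, e, i, m, n, o, t, u} = 9 distinct letters.

9


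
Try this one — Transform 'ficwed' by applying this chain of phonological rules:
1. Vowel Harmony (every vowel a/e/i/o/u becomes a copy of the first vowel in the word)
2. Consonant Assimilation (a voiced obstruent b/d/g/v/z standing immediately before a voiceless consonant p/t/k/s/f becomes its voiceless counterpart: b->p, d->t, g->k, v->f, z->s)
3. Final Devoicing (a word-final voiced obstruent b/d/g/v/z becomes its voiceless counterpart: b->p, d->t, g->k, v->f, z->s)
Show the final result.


Starting form: 'ficwed'
Rule 1: Vowel Harmony: all vowels become 'i' (matching first vowel). 'ficwed' -> 'ficwid'
Rule 2: Consonant Assimilation: no voiced obstruent (b/d/g/v/z) stands immediately before a voiceless consonant (p/t/k/s/f). No change.
Rule 3: Final Devoicing: word-final voiced obstruent 'd' becomes voiceless 't'. 'ficwid' -> 'ficwit'
Final form: 'ficwit'

ficwit


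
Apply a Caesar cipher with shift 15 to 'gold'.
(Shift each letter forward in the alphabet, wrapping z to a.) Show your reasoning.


Shift each letter by 15: g -> v, o -> d, l -> a, d -> s. Result: 'vdas'.

vdas


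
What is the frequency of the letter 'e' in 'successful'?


Letter 'e' in 'successful': found at position(s) 5 = 1 occurrence(s).

1


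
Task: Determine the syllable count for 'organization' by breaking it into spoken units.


Break 'organization' into syllables: or-gan-i-za-tion -> or | gan | i | za | tion = 5 syllables

5 syllables


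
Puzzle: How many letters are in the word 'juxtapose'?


Spell out 'juxtapose' and number each letter: j(1), u(2), x(3), t(4), a(5), p(6), o(7), s(8), e(9). Total: 9 letters.

9


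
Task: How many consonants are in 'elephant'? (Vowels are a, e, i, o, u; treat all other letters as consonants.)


Consonants in 'elephant': l, p, h, n, t = 5 consonants.

5


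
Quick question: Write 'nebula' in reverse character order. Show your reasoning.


Reverse 'nebula' character by character: 'aluben'.

aluben


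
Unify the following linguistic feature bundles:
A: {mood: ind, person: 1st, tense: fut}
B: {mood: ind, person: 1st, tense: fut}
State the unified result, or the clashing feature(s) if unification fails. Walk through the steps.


Compare features:
mood: A=ind vs B=ind -> unified: ind
person: A=1st vs B=1st -> unified: 1st
tense: A=fut vs B=fut -> unified: fut
No clashes found.

Unified: {mood: ind, person: 1st, tense: fut}


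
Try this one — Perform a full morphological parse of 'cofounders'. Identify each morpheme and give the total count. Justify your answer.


Step 1: Identify prefix: 'co' (meaning: together)
Step 2: Identify root: 'found'
Step 3: Identify suffix(es): 'er, s'
Decomposition: co- (prefix: together) + found (root) + -er (suffix: one who) + -s (plural)
Total morphemes: 4

4 morphemes (co- (prefix: together) + found (root) + -er (suffix: one who) + -s (plural))


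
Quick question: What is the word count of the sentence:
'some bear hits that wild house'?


Split into words: some | bear | hits | that | wild | house = 6 words.

6


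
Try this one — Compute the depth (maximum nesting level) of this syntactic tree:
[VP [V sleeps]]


Count bracket nesting levels:
'[' at pos 0: depth = 1
'[' at pos 4: depth = 2
Maximum depth reached: 2

2


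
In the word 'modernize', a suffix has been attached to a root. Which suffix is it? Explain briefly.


The word 'modernize' = 'modern' (root) + '-ize' (suffix). The suffix is '-ize'.

ize


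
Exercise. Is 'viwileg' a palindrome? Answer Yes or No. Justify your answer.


Forward: 'viwileg'
Reversed: 'geliwiv'
They differ.

No


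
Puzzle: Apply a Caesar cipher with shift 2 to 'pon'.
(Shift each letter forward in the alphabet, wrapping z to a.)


Shift each letter by 2: p -> r, o -> q, n -> p. Result: 'rqp'.

rqp


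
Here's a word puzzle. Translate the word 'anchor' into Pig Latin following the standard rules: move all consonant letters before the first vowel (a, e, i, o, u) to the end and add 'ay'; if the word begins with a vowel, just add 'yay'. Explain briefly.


'anchor' starts with a vowel, so add 'yay': 'anchoryay'.

anchoryay


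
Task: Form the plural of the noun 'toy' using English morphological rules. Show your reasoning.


Apply rule: Add -s. 'toy' becomes 'toys'.

toys


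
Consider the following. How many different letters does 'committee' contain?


Unique letters in 'committee': {c, e, i, m, o, t} = 6 distinct letters.

6


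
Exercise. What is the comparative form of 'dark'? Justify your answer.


Apply comparative formation (add -er): 'dark' -> 'darker'.

darker


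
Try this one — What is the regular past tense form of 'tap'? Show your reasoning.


Apply rule: Double final consonant and add -ed. 'tap' becomes 'tapped'.

tapped


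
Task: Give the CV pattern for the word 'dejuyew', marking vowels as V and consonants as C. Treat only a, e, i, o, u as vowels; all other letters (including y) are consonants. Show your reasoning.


Letter mapping: d = C, e = V, j = C, u = V, y = C, e = V, w = C.

CVCVCVC


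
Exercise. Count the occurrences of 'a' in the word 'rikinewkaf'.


Letter 'a' in 'rikinewkaf': found at position(s) 9 = 1 occurrence(s).

1


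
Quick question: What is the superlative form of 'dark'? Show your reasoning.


Apply superlative formation (add -est): 'dark' -> 'darkest'.

darkest


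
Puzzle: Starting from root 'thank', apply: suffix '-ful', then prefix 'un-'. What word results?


Step 1: Add suffix '-ful' to 'thank' = 'thankful'
Step 2: Add prefix 'un-' to 'thankful' = 'unthankful'

unthankful


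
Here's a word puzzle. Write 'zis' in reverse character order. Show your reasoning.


Reverse 'zis' character by character: 'siz'.

siz


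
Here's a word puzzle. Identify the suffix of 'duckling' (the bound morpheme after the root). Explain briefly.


The word 'duckling' = 'duck' (root) + '-ling' (suffix). The suffix is '-ling'.

ling


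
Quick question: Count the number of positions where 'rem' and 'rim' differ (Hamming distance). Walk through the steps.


Alignment:
Position 1: 'r' vs 'r' = match
Position 2: 'e' vs 'i' = DIFFER
Position 3: 'm' vs 'm' = match
Total differences: 1

1


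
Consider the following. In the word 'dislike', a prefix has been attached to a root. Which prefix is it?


The word 'dislike' = 'dis' (prefix) + 'like' (root). The prefix is 'dis'.

dis


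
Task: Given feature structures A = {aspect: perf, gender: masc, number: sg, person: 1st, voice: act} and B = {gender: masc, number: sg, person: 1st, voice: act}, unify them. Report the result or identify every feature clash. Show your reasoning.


Compare features:
aspect: A=perf vs B=_ -> unified: perf
gender: A=masc vs B=masc -> unified: masc
number: A=sg vs B=sg -> unified: sg
person: A=1st vs B=1st -> unified: 1st
voice: A=act vs B=act -> unified: act
No clashes found.

Unified: {aspect: perf, gender: masc, number: sg, person: 1st, voice: act}


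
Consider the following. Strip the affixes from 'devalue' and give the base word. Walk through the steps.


Remove prefix 'de' from 'devalue' to get root 'value'.

value


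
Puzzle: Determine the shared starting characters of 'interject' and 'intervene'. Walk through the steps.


Compare from the start: 5 characters match: 'inter'. Mismatch at position 6: 'j' vs 'v'.

inter


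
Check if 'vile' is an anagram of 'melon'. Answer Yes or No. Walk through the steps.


Sorted letters of 'vile': 'eilv'
Sorted letters of 'melon': 'elmno'
They do not match.

No


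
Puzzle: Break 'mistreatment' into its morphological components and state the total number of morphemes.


Step 1: Identify prefix: 'mis' (meaning: wrongly)
Step 2: Identify root: 'treat'
Step 3: Identify suffix(es): 'ment'
Decomposition: mis- (prefix: wrongly) + treat (root) + -ment (suffix: action/result)
Total morphemes: 3

3 morphemes (mis- (prefix: wrongly) + treat (root) + -ment (suffix: action/result))


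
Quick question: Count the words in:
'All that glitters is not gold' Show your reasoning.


Split into words: All | that | glitters | is | not | gold = 6 words.

6


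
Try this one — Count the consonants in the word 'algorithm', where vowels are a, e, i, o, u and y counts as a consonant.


Consonants in 'algorithm': l, g, r, t, h, m = 6 consonants.

6


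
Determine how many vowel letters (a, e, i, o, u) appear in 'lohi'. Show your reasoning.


Vowels in 'lohi': o, i = 2 vowels.

2


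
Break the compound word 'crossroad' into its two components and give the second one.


Split 'crossroad' into 'cross' + 'road'. The second part is 'road'.

road


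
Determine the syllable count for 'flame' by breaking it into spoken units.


Break 'flame' into syllables: flame -> flame = 1 syllable

1 syllable


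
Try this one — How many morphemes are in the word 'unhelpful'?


Decomposition: un- (prefix) + help (root) + -ful (suffix) = 3 morpheme(s)

3 morphemes


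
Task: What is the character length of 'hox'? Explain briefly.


Spell out 'hox' and number each letter: h(1), o(2), x(3). Total: 3 letters.

3


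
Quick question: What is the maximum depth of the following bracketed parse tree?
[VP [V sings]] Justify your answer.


Count bracket nesting levels:
'[' at pos 0: depth = 1
'[' at pos 4: depth = 2
Maximum depth reached: 2

2


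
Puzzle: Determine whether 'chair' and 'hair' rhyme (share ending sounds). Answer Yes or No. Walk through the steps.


Rime (stressed vowel + following sounds) of 'chair': -air = /ɛər/
Rime of 'hair': -air = /ɛər/
/ɛər/ and /ɛər/ are the same ending sound, so the words rhyme.

Yes


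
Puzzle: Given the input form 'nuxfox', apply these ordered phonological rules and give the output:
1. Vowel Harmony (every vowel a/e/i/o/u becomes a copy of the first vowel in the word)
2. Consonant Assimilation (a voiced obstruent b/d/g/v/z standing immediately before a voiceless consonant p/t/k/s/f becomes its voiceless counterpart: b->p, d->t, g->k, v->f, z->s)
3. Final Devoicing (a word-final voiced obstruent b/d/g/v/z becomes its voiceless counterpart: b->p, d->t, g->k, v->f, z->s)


Starting form: 'nuxfox'
Rule 1: Vowel Harmony: all vowels become 'u' (matching first vowel). 'nuxfox' -> 'nuxfux'
Rule 2: Consonant Assimilation: no voiced obstruent (b/d/g/v/z) stands immediately before a voiceless consonant (p/t/k/s/f). No change.
Rule 3: Final Devoicing: final consonant 'x' is not one of the voiced obstruents b/d/g/v/z. No change.
Final form: 'nuxfux'

nuxfux
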